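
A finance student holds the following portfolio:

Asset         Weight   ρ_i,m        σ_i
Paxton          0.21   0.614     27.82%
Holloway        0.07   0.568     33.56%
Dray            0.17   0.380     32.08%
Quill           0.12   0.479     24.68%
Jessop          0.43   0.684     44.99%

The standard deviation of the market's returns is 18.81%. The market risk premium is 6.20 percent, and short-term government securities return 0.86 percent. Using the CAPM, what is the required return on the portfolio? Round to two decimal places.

β_Paxton = 0.614 × 27.82% / 18.81% = 0.9081
β_Holloway = 0.568 × 33.56% / 18.81% = 1.0134
β_Dray = 0.380 × 32.08% / 18.81% = 0.6481
β_Quill = 0.479 × 24.68% / 18.81% = 0.6285
β_Jessop = 0.684 × 44.99% / 18.81% = 1.6360
β_P = Σ w_i β_i = 0.21×0.9081 + 0.07×1.0134 + 0.17×0.6481 + 0.12×0.6285 + 0.43×1.6360 = 1.1507
E(R_P) = R_f + β_P × MRP = 0.86% + 1.1507 × 6.20% = 7.99%

7.99%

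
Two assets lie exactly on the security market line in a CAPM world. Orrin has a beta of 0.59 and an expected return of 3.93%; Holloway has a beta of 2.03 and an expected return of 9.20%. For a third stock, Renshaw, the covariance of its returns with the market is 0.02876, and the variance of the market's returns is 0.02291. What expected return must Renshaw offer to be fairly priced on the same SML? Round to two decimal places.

6.36%

MRP = (9.20% − 3.93%) / (2.03 − 0.59) = 3.6597%
R_f = 3.93% − 0.59 × 3.6597% = 1.7708%
β_Renshaw = Cov / Var(R_m) = 0.02876 / 0.02291 = 1.2553
E(R_Renshaw) = R_f + β × MRP = 1.7708% + 1.2553 × 3.6597% = 6.36%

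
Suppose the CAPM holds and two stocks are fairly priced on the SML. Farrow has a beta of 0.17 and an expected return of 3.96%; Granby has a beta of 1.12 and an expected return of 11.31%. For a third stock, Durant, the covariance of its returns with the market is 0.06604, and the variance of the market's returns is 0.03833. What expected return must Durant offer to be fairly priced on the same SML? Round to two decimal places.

15.97%

MRP = (11.31% − 3.96%) / (1.12 − 0.17) = 7.7368%
R_f = 3.96% − 0.17 × 7.7368% = 2.6447%
β_Durant = Cov / Var(R_m) = 0.06604 / 0.03833 = 1.7229
E(R_Durant) = R_f + β × MRP = 2.6447% + 1.7229 × 7.7368% = 15.97%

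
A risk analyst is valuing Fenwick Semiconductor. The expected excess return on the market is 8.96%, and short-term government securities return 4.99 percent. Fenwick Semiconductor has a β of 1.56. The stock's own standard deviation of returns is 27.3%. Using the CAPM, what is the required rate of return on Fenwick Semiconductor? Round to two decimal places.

E(R) = R_f + β × MRP = 4.99% + 1.56 × 8.96% = 18.97%

18.97%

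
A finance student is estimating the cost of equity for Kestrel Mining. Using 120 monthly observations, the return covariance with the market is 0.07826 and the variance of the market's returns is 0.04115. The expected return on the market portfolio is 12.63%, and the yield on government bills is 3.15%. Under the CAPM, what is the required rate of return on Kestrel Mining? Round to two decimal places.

21.18%

β = Cov(R_i, R_m) / Var(R_m) = 0.07826 / 0.04115 = 1.9018
MRP = 12.63% − 3.15% = 9.48%
E(R) = R_f + β × MRP = 3.15% + 1.9018 × 9.48% = 21.18%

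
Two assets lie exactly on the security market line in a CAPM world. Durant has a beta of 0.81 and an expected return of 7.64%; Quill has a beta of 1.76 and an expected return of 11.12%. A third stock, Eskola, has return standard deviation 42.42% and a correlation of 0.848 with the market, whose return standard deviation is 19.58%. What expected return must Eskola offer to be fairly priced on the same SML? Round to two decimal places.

11.40%

MRP = (11.12% − 7.64%) / (1.76 − 0.81) = 3.6632%
R_f = 7.64% − 0.81 × 3.6632% = 4.6728%
β_Eskola = ρ·σ_i/σ_m = 0.848 × 42.42 / 19.58 = 1.8372
E(R_Eskola) = R_f + β × MRP = 4.6728% + 1.8372 × 3.6632% = 11.40%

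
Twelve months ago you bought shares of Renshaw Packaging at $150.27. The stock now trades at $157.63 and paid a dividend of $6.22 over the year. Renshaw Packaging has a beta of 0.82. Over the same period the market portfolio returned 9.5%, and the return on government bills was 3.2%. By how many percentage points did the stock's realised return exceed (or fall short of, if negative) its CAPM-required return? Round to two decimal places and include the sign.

Realised HPR = (P1 + D1 − P0) / P0 = (157.63 + 6.22 − 150.27) / 150.27 = 13.58 / 150.27 = 9.0371%
MRP = 9.5% − 3.2% = 6.30%
CAPM required = R_f + β·MRP = 3.2% + 0.82 × 6.3% = 8.3660%
α = realised − required = 9.0371% − 8.3660% = +0.67%

+0.67%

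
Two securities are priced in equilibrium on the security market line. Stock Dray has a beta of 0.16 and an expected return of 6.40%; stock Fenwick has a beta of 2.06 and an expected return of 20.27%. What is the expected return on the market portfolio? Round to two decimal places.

12.53%

Both satisfy E(R) = R_f + β·MRP, so the slope of the SML is
MRP = (20.27% − 6.40%) / (2.06 − 0.16) = 13.87% / 1.90 = 7.3000%
R_f = E(R_Dray) − β_Dray·MRP = 6.40% − 0.16 × 7.3000% = 5.2320%
E(R_m) = R_f + MRP = 5.2320% + 7.3000% = 12.53%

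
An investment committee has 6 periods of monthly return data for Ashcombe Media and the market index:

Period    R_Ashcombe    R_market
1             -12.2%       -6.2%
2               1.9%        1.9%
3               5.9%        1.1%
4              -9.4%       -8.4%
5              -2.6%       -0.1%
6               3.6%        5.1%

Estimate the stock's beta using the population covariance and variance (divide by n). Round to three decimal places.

Mean R_i = (-12.2 + 1.9 + 5.9 − 9.4 − 2.6 + 3.6) / 6 = -2.1333%
Mean R_m = (-6.2 + 1.9 + 1.1 − 8.4 − 0.1 + 5.1) / 6 = -1.1000%
Σ(R_i − R̄_i)(R_m − R̄_m) = 169.2400  ⇒  Cov = 169.2400 / 6 = 28.2067
Σ(R_m − R̄_m)² = 132.5800  ⇒  Var(R_m) = 132.5800 / 6 = 22.0967
β = Cov / Var(R_m) = 28.2067 / 22.0967 = 1.2765

1.277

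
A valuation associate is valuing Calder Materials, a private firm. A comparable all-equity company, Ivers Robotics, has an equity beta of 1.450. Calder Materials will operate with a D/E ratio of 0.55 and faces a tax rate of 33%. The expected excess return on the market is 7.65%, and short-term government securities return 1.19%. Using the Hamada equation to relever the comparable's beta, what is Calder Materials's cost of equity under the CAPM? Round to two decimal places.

16.37%

β_L = β_U × [1 + (1 − t)(D/E)] = 1.450 × [1 + (1 − 0.33) × 0.55]
    = 1.450 × [1 + 0.67 × 0.55] = 1.450 × 1.3685 = 1.9843
E(R) = R_f + β_L × MRP = 1.19% + 1.9843 × 7.65% = 16.37%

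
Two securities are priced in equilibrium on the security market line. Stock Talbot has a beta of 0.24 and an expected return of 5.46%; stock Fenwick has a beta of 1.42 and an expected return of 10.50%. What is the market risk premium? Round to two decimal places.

Both satisfy E(R) = R_f + β·MRP, so the slope of the SML is
MRP = (10.50% − 5.46%) / (1.42 − 0.24) = 5.04% / 1.18 = 4.2712%

4.27%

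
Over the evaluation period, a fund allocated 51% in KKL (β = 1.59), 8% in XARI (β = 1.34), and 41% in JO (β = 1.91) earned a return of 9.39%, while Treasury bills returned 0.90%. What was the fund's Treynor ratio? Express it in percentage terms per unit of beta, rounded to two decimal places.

4.99%

β_P = 0.51×1.59 + 0.08×1.34 + 0.41×1.91 = 1.7012
Treynor = (R_P − R_f) / β_P = (9.39% − 0.90%) / 1.7012 = 8.49% / 1.7012 = 4.99%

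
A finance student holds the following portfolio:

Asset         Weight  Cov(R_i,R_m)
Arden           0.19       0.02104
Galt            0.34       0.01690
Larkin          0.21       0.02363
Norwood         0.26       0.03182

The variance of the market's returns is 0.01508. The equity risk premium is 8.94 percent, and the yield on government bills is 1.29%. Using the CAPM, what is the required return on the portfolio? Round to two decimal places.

β_Arden = 0.02104 / 0.01508 = 1.3952
β_Galt = 0.01690 / 0.01508 = 1.1207
β_Larkin = 0.02363 / 0.01508 = 1.5670
β_Norwood = 0.03182 / 0.01508 = 2.1101
β_P = Σ w_i β_i = 0.19×1.3952 + 0.34×1.1207 + 0.21×1.5670 + 0.26×2.1101 = 1.5238
E(R_P) = R_f + β_P × MRP = 1.29% + 1.5238 × 8.94% = 14.91%

14.91%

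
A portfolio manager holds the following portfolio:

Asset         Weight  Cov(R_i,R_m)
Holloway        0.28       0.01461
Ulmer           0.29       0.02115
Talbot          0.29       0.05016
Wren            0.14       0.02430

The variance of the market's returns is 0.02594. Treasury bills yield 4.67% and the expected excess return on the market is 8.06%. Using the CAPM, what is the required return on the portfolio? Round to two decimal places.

β_Holloway = 0.01461 / 0.02594 = 0.5632
β_Ulmer = 0.02115 / 0.02594 = 0.8153
β_Talbot = 0.05016 / 0.02594 = 1.9337
β_Wren = 0.02430 / 0.02594 = 0.9368
β_P = Σ w_i β_i = 0.28×0.5632 + 0.29×0.8153 + 0.29×1.9337 + 0.14×0.9368 = 1.0861
E(R_P) = R_f + β_P × MRP = 4.67% + 1.0861 × 8.06% = 13.42%

13.42%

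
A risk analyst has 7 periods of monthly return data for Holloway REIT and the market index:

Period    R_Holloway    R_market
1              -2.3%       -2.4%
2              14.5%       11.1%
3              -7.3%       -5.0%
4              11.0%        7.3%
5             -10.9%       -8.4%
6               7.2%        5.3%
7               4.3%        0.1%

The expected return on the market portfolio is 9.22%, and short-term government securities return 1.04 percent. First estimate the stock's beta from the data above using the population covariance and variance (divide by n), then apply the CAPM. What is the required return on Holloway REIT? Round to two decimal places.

11.92%

Mean R_i = (-2.3 + 14.5 − 7.3 + 11.0 − 10.9 + 7.2 + 4.3) / 7 = 2.3571%
Mean R_m = (-2.4 + 11.1 − 5.0 + 7.3 − 8.4 + 5.3 + 0.1) / 7 = 1.1429%
Σ(R_i − R̄_i)(R_m − R̄_m) = 394.5629  ⇒  Cov = 394.5629 / 7 = 56.3661
Σ(R_m − R̄_m)² = 296.7771  ⇒  Var(R_m) = 296.7771 / 7 = 42.3967
β = Cov / Var(R_m) = 56.3661 / 42.3967 = 1.3295
MRP = 9.22% − 1.04% = 8.18%
E(R) = R_f + β × MRP = 1.04% + 1.3295 × 8.18% = 11.92%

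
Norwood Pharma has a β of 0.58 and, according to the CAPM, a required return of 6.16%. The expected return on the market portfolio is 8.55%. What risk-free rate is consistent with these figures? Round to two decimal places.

E(R) = R_f + β(E(R_m) − R_f) = R_f(1 − β) + β·E(R_m)
6.16% = R_f × (1 − 0.58) + 0.58 × 8.55%
6.16% = R_f × 0.42 + 4.9590%
R_f = (6.16% − 4.9590%) / 0.42 = 2.86%

2.86%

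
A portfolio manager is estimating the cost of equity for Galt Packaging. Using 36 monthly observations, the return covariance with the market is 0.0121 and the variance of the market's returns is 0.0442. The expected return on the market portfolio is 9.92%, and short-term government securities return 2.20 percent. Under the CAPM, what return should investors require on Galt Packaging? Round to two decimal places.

β = Cov(R_i, R_m) / Var(R_m) = 0.0121 / 0.0442 = 0.2738
MRP = 9.92% − 2.20% = 7.72%
E(R) = R_f + β × MRP = 2.20% + 0.2738 × 7.72% = 4.31%

4.31%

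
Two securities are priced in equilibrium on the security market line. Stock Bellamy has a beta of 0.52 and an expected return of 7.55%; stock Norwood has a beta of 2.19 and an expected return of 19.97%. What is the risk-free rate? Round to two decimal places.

3.68%

Both satisfy E(R) = R_f + β·MRP, so the slope of the SML is
MRP = (19.97% − 7.55%) / (2.19 − 0.52) = 12.42% / 1.67 = 7.4371%
R_f = E(R_Bellamy) − β_Bellamy·MRP = 7.55% − 0.52 × 7.4371% = 3.6827%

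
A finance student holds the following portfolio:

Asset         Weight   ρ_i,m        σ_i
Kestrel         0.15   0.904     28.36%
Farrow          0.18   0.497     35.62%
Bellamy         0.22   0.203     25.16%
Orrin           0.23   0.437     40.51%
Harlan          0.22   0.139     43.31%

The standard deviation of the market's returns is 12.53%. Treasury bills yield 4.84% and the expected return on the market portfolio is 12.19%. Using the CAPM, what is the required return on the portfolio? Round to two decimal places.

β_Kestrel = 0.904 × 28.36% / 12.53% = 2.0461
β_Farrow = 0.497 × 35.62% / 12.53% = 1.4129
β_Bellamy = 0.203 × 25.16% / 12.53% = 0.4076
β_Orrin = 0.437 × 40.51% / 12.53% = 1.4128
β_Harlan = 0.139 × 43.31% / 12.53% = 0.4805
β_P = Σ w_i β_i = 0.15×2.0461 + 0.18×1.4129 + 0.22×0.4076 + 0.23×1.4128 + 0.22×0.4805 = 1.0816
MRP = 12.19% − 4.84% = 7.35%
E(R_P) = R_f + β_P × MRP = 4.84% + 1.0816 × 7.35% = 12.79%

12.79%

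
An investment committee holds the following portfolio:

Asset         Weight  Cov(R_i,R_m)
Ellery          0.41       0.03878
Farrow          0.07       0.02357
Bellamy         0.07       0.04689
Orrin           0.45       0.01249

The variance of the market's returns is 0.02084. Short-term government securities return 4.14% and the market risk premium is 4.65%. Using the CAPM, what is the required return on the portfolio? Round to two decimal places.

β_Ellery = 0.03878 / 0.02084 = 1.8608
β_Farrow = 0.02357 / 0.02084 = 1.1310
β_Bellamy = 0.04689 / 0.02084 = 2.2500
β_Orrin = 0.01249 / 0.02084 = 0.5993
β_P = Σ w_i β_i = 0.41×1.8608 + 0.07×1.1310 + 0.07×2.2500 + 0.45×0.5993 = 1.2693
E(R_P) = R_f + β_P × MRP = 4.14% + 1.2693 × 4.65% = 10.04%

10.04%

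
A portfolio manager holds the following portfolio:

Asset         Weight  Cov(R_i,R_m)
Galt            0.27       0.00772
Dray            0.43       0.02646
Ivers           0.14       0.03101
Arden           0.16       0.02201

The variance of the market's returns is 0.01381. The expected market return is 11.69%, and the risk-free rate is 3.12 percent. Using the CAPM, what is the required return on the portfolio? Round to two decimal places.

β_Galt = 0.00772 / 0.01381 = 0.5590
β_Dray = 0.02646 / 0.01381 = 1.9160
β_Ivers = 0.03101 / 0.01381 = 2.2455
β_Arden = 0.02201 / 0.01381 = 1.5938
β_P = Σ w_i β_i = 0.27×0.5590 + 0.43×1.9160 + 0.14×2.2455 + 0.16×1.5938 = 1.5442
MRP = 11.69% − 3.12% = 8.57%
E(R_P) = R_f + β_P × MRP = 3.12% + 1.5442 × 8.57% = 16.35%

16.35%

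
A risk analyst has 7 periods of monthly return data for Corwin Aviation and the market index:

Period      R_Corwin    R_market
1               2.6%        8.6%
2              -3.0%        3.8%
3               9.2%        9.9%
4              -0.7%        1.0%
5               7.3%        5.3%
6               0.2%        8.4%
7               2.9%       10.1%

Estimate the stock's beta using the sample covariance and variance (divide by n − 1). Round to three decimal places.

Mean R_i = (2.6 − 3.0 + 9.2 − 0.7 + 7.3 + 0.2 + 2.9) / 7 = 2.6429%
Mean R_m = (8.6 + 3.8 + 9.9 + 1.0 + 5.3 + 8.4 + 10.1) / 7 = 6.7286%
Σ(R_i − R̄_i)(R_m − R̄_m) = 46.5214  ⇒  Cov = 46.5214 / 6 = 7.7536
Σ(R_m − R̄_m)² = 71.1543  ⇒  Var(R_m) = 71.1543 / 6 = 11.8591
β = Cov / Var(R_m) = 7.7536 / 11.8591 = 0.6538

0.654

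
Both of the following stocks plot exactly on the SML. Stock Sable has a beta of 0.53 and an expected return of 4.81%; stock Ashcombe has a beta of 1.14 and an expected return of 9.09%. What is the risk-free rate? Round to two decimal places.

Both satisfy E(R) = R_f + β·MRP, so the slope of the SML is
MRP = (9.09% − 4.81%) / (1.14 − 0.53) = 4.28% / 0.61 = 7.0164%
R_f = E(R_Sable) − β_Sable·MRP = 4.81% − 0.53 × 7.0164% = 1.0913%

1.09%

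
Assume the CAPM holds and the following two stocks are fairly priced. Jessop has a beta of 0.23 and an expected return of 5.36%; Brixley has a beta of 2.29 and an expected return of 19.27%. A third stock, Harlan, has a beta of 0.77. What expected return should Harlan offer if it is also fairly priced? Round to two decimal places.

MRP (SML slope) = (19.27% − 5.36%) / (2.29 − 0.23) = 13.91% / 2.06 = 6.7524%
R_f (intercept) = 5.36% − 0.23 × 6.7524% = 3.8069%
E(R_Harlan) = R_f + β × MRP = 3.8069% + 0.77 × 6.7524% = 9.01%

9.01%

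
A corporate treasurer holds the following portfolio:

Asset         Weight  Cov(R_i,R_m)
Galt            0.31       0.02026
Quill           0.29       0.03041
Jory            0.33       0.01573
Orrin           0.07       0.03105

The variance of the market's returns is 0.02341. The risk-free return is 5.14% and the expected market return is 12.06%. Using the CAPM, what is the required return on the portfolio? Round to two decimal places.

11.78%

β_Galt = 0.02026 / 0.02341 = 0.8654
β_Quill = 0.03041 / 0.02341 = 1.2990
β_Jory = 0.01573 / 0.02341 = 0.6719
β_Orrin = 0.03105 / 0.02341 = 1.3264
β_P = Σ w_i β_i = 0.31×0.8654 + 0.29×1.2990 + 0.33×0.6719 + 0.07×1.3264 = 0.9596
MRP = 12.06% − 5.14% = 6.92%
E(R_P) = R_f + β_P × MRP = 5.14% + 0.9596 × 6.92% = 11.78%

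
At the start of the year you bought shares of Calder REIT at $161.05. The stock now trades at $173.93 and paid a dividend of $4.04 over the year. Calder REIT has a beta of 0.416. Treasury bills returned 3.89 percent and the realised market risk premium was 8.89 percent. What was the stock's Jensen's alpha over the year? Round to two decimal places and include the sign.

Realised HPR = (P1 + D1 − P0) / P0 = (173.93 + 4.04 − 161.05) / 161.05 = 16.92 / 161.05 = 10.5061%
CAPM required = R_f + β·MRP = 3.89% + 0.416 × 8.89% = 7.58824%
α = realised − required = 10.5061% − 7.58824% = +2.92%

+2.92%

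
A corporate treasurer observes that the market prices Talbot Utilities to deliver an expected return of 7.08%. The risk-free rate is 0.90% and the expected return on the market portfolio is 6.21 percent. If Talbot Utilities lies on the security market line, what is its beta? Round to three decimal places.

1.164

MRP = 6.21% − 0.90% = 5.31%
β = (E(R) − R_f) / MRP = (7.08% − 0.90%) / 5.31% = 6.18% / 5.31% = 1.164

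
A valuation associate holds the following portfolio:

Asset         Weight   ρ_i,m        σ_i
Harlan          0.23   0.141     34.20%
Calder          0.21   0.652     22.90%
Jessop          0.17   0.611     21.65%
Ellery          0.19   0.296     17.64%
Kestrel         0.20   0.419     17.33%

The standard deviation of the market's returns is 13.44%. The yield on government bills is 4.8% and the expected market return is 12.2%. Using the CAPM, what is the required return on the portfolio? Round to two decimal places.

β_Harlan = 0.141 × 34.20% / 13.44% = 0.3588
β_Calder = 0.652 × 22.90% / 13.44% = 1.1109
β_Jessop = 0.611 × 21.65% / 13.44% = 0.9842
β_Ellery = 0.296 × 17.64% / 13.44% = 0.3885
β_Kestrel = 0.419 × 17.33% / 13.44% = 0.5403
β_P = Σ w_i β_i = 0.23×0.3588 + 0.21×1.1109 + 0.17×0.9842 + 0.19×0.3885 + 0.20×0.5403 = 0.6650
MRP = 12.2% − 4.8% = 7.40%
E(R_P) = R_f + β_P × MRP = 4.8% + 0.6650 × 7.4% = 9.72%

9.72%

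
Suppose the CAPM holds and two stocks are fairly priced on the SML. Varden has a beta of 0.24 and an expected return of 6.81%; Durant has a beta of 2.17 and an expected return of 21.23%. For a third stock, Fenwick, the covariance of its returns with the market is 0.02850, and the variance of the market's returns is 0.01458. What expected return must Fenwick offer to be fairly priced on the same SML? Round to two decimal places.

19.62%

MRP = (21.23% − 6.81%) / (2.17 − 0.24) = 7.4715%
R_f = 6.81% − 0.24 × 7.4715% = 5.0168%
β_Fenwick = Cov / Var(R_m) = 0.02850 / 0.01458 = 1.9547
E(R_Fenwick) = R_f + β × MRP = 5.0168% + 1.9547 × 7.4715% = 19.62%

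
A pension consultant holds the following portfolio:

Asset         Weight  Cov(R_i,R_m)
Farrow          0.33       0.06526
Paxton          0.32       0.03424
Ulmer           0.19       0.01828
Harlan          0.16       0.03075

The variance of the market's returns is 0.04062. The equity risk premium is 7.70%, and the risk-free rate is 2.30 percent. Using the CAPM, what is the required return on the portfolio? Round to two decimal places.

β_Farrow = 0.06526 / 0.04062 = 1.6066
β_Paxton = 0.03424 / 0.04062 = 0.8429
β_Ulmer = 0.01828 / 0.04062 = 0.4500
β_Harlan = 0.03075 / 0.04062 = 0.7570
β_P = Σ w_i β_i = 0.33×1.6066 + 0.32×0.8429 + 0.19×0.4500 + 0.16×0.7570 = 1.0065
E(R_P) = R_f + β_P × MRP = 2.30% + 1.0065 × 7.70% = 10.05%

10.05%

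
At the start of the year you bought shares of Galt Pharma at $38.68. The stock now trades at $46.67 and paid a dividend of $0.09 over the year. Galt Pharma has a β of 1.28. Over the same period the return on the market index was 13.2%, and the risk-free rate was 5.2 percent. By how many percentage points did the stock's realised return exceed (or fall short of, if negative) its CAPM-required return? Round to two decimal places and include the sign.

+5.45%

Realised HPR = (P1 + D1 − P0) / P0 = (46.67 + 0.09 − 38.68) / 38.68 = 8.08 / 38.68 = 20.8893%
MRP = 13.2% − 5.2% = 8.00%
CAPM required = R_f + β·MRP = 5.2% + 1.28 × 8.0% = 15.4400%
α = realised − required = 20.8893% − 15.4400% = +5.45%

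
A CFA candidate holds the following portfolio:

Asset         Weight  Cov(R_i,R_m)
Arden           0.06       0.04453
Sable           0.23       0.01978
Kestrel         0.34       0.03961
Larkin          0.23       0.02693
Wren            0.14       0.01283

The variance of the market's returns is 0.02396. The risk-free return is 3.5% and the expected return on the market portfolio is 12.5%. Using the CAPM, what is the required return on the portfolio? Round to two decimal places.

β_Arden = 0.04453 / 0.02396 = 1.8585
β_Sable = 0.01978 / 0.02396 = 0.8255
β_Kestrel = 0.03961 / 0.02396 = 1.6532
β_Larkin = 0.02693 / 0.02396 = 1.1240
β_Wren = 0.01283 / 0.02396 = 0.5355
β_P = Σ w_i β_i = 0.06×1.8585 + 0.23×0.8255 + 0.34×1.6532 + 0.23×1.1240 + 0.14×0.5355 = 1.1970
MRP = 12.5% − 3.5% = 9.00%
E(R_P) = R_f + β_P × MRP = 3.5% + 1.1970 × 9.0% = 14.27%

14.27%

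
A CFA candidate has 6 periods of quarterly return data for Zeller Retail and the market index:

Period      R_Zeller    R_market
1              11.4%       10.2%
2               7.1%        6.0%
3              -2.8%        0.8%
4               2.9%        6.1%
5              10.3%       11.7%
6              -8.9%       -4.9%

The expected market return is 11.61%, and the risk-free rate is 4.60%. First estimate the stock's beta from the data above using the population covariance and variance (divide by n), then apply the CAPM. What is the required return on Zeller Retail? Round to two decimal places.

Mean R_i = (11.4 + 7.1 − 2.8 + 2.9 + 10.3 − 8.9) / 6 = 3.3333%
Mean R_m = (10.2 + 6.0 + 0.8 + 6.1 + 11.7 − 4.9) / 6 = 4.9833%
Σ(R_i − R̄_i)(R_m − R̄_m) = 238.7833  ⇒  Cov = 238.7833 / 6 = 39.7972
Σ(R_m − R̄_m)² = 189.7883  ⇒  Var(R_m) = 189.7883 / 6 = 31.6314
β = Cov / Var(R_m) = 39.7972 / 31.6314 = 1.2582
MRP = 11.61% − 4.60% = 7.01%
E(R) = R_f + β × MRP = 4.60% + 1.2582 × 7.01% = 13.42%

13.42%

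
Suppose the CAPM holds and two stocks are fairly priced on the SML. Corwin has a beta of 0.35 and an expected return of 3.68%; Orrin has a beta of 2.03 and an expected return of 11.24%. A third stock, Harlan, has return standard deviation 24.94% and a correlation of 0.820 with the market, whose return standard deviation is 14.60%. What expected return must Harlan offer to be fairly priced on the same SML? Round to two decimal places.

8.41%

MRP = (11.24% − 3.68%) / (2.03 − 0.35) = 4.5000%
R_f = 3.68% − 0.35 × 4.5000% = 2.1050%
β_Harlan = ρ·σ_i/σ_m = 0.820 × 24.94 / 14.60 = 1.4007
E(R_Harlan) = R_f + β × MRP = 2.1050% + 1.4007 × 4.5000% = 8.41%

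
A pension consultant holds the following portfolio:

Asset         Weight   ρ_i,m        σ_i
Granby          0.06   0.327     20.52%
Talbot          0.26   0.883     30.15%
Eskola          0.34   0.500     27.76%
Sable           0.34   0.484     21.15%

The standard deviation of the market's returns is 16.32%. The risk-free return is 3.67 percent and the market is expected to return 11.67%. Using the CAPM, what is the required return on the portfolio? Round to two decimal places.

β_Granby = 0.327 × 20.52% / 16.32% = 0.4112
β_Talbot = 0.883 × 30.15% / 16.32% = 1.6313
β_Eskola = 0.500 × 27.76% / 16.32% = 0.8505
β_Sable = 0.484 × 21.15% / 16.32% = 0.6272
β_P = Σ w_i β_i = 0.06×0.4112 + 0.26×1.6313 + 0.34×0.8505 + 0.34×0.6272 = 0.9512
MRP = 11.67% − 3.67% = 8.00%
E(R_P) = R_f + β_P × MRP = 3.67% + 0.9512 × 8.00% = 11.28%

11.28%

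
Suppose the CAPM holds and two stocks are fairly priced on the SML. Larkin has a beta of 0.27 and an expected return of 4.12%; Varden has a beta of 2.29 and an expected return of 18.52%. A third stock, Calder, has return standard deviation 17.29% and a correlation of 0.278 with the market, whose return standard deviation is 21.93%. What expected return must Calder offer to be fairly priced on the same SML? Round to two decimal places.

3.76%

MRP = (18.52% − 4.12%) / (2.29 − 0.27) = 7.1287%
R_f = 4.12% − 0.27 × 7.1287% = 2.1953%
β_Calder = ρ·σ_i/σ_m = 0.278 × 17.29 / 21.93 = 0.2192
E(R_Calder) = R_f + β × MRP = 2.1953% + 0.2192 × 7.1287% = 3.76%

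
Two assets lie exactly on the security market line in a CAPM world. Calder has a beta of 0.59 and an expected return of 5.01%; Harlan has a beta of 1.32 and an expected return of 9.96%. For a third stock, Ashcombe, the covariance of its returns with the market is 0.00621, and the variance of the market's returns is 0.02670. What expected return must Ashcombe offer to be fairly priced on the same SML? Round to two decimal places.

2.59%

MRP = (9.96% − 5.01%) / (1.32 − 0.59) = 6.7808%
R_f = 5.01% − 0.59 × 6.7808% = 1.0093%
β_Ashcombe = Cov / Var(R_m) = 0.00621 / 0.02670 = 0.2326
E(R_Ashcombe) = R_f + β × MRP = 1.0093% + 0.2326 × 6.7808% = 2.59%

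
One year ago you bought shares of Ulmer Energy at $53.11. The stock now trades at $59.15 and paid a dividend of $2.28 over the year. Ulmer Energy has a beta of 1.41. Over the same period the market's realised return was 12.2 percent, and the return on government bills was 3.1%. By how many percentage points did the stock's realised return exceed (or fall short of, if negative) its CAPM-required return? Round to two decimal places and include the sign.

Realised HPR = (P1 + D1 − P0) / P0 = (59.15 + 2.28 − 53.11) / 53.11 = 8.32 / 53.11 = 15.6656%
MRP = 12.2% − 3.1% = 9.10%
CAPM required = R_f + β·MRP = 3.1% + 1.41 × 9.1% = 15.9310%
α = realised − required = 15.6656% − 15.9310% = -0.27%

-0.27%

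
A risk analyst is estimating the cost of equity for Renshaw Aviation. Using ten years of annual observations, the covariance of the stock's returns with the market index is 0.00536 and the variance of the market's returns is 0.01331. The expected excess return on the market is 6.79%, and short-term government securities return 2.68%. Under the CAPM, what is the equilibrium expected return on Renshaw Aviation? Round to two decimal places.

5.41%

β = Cov(R_i, R_m) / Var(R_m) = 0.00536 / 0.01331 = 0.4027
E(R) = R_f + β × MRP = 2.68% + 0.4027 × 6.79% = 5.41%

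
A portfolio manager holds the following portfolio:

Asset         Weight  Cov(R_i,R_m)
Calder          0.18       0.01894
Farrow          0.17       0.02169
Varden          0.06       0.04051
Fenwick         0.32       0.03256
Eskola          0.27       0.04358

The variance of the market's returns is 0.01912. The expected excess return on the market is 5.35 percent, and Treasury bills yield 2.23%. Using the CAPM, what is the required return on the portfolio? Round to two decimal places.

β_Calder = 0.01894 / 0.01912 = 0.9906
β_Farrow = 0.02169 / 0.01912 = 1.1344
β_Varden = 0.04051 / 0.01912 = 2.1187
β_Fenwick = 0.03256 / 0.01912 = 1.7029
β_Eskola = 0.04358 / 0.01912 = 2.2793
β_P = Σ w_i β_i = 0.18×0.9906 + 0.17×1.1344 + 0.06×2.1187 + 0.32×1.7029 + 0.27×2.2793 = 1.6586
E(R_P) = R_f + β_P × MRP = 2.23% + 1.6586 × 5.35% = 11.10%

11.10%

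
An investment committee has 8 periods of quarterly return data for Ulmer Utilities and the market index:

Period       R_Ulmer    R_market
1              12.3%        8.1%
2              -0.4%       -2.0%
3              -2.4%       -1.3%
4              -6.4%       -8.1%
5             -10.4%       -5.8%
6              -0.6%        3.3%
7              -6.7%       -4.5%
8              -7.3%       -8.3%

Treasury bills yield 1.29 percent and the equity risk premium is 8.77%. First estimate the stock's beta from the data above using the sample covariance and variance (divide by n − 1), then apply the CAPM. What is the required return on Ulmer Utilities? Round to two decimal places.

11.07%

Mean R_i = (12.3 − 0.4 − 2.4 − 6.4 − 10.4 − 0.6 − 6.7 − 7.3) / 8 = -2.7375%
Mean R_m = (8.1 − 2.0 − 1.3 − 8.1 − 5.8 + 3.3 − 4.5 − 8.3) / 8 = -2.3250%
Σ(R_i − R̄_i)(R_m − R̄_m) = 253.5525  ⇒  Cov = 253.5525 / 7 = 36.2218
Σ(R_m − R̄_m)² = 227.3350  ⇒  Var(R_m) = 227.3350 / 7 = 32.4764
β = Cov / Var(R_m) = 36.2218 / 32.4764 = 1.1153
E(R) = R_f + β × MRP = 1.29% + 1.1153 × 8.77% = 11.07%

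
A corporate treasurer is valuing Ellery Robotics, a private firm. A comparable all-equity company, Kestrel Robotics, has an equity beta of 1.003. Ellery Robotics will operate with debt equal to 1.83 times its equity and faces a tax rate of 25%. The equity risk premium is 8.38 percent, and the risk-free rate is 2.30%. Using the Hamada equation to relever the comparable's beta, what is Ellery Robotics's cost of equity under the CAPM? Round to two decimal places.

22.24%

β_L = β_U × [1 + (1 − t)(D/E)] = 1.003 × [1 + (1 − 0.25) × 1.83]
    = 1.003 × [1 + 0.75 × 1.83] = 1.003 × 2.3725 = 2.3796
E(R) = R_f + β_L × MRP = 2.30% + 2.3796 × 8.38% = 22.24%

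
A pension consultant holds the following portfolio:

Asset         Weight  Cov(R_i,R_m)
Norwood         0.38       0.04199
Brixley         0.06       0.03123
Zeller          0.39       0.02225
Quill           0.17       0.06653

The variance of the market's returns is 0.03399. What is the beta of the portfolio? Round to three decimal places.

β_Norwood = 0.04199 / 0.03399 = 1.2354
β_Brixley = 0.03123 / 0.03399 = 0.9188
β_Zeller = 0.02225 / 0.03399 = 0.6546
β_Quill = 0.06653 / 0.03399 = 1.9573
β_P = Σ w_i β_i = 0.38×1.2354 + 0.06×0.9188 + 0.39×0.6546 + 0.17×1.9573 = 1.1126

1.113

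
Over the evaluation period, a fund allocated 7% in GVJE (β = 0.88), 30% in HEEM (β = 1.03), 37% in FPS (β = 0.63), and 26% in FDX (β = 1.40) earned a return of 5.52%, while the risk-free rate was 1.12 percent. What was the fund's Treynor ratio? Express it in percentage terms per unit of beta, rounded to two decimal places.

β_P = 0.07×0.88 + 0.30×1.03 + 0.37×0.63 + 0.26×1.40 = 0.9677
Treynor = (R_P − R_f) / β_P = (5.52% − 1.12%) / 0.9677 = 4.40% / 0.9677 = 4.55%

4.55%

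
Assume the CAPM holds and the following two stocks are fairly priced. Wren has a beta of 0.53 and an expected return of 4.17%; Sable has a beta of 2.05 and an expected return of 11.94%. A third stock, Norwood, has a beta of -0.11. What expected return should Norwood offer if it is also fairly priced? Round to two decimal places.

MRP (SML slope) = (11.94% − 4.17%) / (2.05 − 0.53) = 7.77% / 1.52 = 5.1118%
R_f (intercept) = 4.17% − 0.53 × 5.1118% = 1.4607%
E(R_Norwood) = R_f + β × MRP = 1.4607% + -0.11 × 5.1118% = 0.90%

0.90%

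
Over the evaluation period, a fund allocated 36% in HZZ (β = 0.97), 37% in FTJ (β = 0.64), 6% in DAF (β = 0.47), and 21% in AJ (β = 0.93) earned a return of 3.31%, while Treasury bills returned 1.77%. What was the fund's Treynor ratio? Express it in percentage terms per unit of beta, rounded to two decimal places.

β_P = 0.36×0.97 + 0.37×0.64 + 0.06×0.47 + 0.21×0.93 = 0.8095
Treynor = (R_P − R_f) / β_P = (3.31% − 1.77%) / 0.8095 = 1.54% / 0.8095 = 1.90%

1.90%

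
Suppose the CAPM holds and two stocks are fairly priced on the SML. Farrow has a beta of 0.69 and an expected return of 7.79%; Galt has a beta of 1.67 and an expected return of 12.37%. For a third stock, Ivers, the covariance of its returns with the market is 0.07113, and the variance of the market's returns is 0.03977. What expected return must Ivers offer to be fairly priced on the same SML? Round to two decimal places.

12.92%

MRP = (12.37% − 7.79%) / (1.67 − 0.69) = 4.6735%
R_f = 7.79% − 0.69 × 4.6735% = 4.5653%
β_Ivers = Cov / Var(R_m) = 0.07113 / 0.03977 = 1.7885
E(R_Ivers) = R_f + β × MRP = 4.5653% + 1.7885 × 4.6735% = 12.92%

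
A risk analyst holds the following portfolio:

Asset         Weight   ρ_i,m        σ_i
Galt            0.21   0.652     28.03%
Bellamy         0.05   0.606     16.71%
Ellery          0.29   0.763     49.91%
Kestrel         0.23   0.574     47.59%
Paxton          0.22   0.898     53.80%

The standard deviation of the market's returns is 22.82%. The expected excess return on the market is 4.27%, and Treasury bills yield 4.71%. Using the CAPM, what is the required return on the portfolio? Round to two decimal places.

10.75%

β_Galt = 0.652 × 28.03% / 22.82% = 0.8009
β_Bellamy = 0.606 × 16.71% / 22.82% = 0.4437
β_Ellery = 0.763 × 49.91% / 22.82% = 1.6688
β_Kestrel = 0.574 × 47.59% / 22.82% = 1.1970
β_Paxton = 0.898 × 53.80% / 22.82% = 2.1171
β_P = Σ w_i β_i = 0.21×0.8009 + 0.05×0.4437 + 0.29×1.6688 + 0.23×1.1970 + 0.22×2.1171 = 1.4154
E(R_P) = R_f + β_P × MRP = 4.71% + 1.4154 × 4.27% = 10.75%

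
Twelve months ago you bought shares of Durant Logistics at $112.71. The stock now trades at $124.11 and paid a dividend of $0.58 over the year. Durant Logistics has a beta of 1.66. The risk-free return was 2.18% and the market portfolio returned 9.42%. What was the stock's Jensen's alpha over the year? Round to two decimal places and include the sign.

-3.57%

Realised HPR = (P1 + D1 − P0) / P0 = (124.11 + 0.58 − 112.71) / 112.71 = 11.98 / 112.71 = 10.6290%
MRP = 9.42% − 2.18% = 7.24%
CAPM required = R_f + β·MRP = 2.18% + 1.66 × 7.24% = 14.1984%
α = realised − required = 10.6290% − 14.1984% = -3.57%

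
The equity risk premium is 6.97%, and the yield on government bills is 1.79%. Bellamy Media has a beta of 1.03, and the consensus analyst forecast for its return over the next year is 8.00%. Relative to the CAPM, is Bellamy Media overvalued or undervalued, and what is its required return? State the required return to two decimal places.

Required return = R_f + β·MRP = 1.79% + 1.03 × 6.97% = 8.97%
Forecast 8.00% < required 8.97% → the stock plots below the SML → overvalued.

Overvalued; required return 8.97%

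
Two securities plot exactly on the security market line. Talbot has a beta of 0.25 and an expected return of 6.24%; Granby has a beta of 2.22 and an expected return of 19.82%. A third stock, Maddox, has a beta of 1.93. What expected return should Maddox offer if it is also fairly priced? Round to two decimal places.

17.82%

MRP (SML slope) = (19.82% − 6.24%) / (2.22 − 0.25) = 13.58% / 1.97 = 6.8934%
R_f (intercept) = 6.24% − 0.25 × 6.8934% = 4.5167%
E(R_Maddox) = R_f + β × MRP = 4.5167% + 1.93 × 6.8934% = 17.82%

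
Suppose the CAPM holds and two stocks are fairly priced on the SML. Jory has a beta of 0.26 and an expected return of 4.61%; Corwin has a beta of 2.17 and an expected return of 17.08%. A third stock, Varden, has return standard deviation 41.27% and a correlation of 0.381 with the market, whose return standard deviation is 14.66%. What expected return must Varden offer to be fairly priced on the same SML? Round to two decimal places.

9.92%

MRP = (17.08% − 4.61%) / (2.17 − 0.26) = 6.5288%
R_f = 4.61% − 0.26 × 6.5288% = 2.9125%
β_Varden = ρ·σ_i/σ_m = 0.381 × 41.27 / 14.66 = 1.0726
E(R_Varden) = R_f + β × MRP = 2.9125% + 1.0726 × 6.5288% = 9.92%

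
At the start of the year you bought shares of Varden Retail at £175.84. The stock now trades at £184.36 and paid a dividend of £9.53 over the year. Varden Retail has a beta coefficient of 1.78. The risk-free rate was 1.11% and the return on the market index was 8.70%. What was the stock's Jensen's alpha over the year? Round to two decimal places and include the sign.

Realised HPR = (P1 + D1 − P0) / P0 = (184.36 + 9.53 − 175.84) / 175.84 = 18.05 / 175.84 = 10.2650%
MRP = 8.70% − 1.11% = 7.59%
CAPM required = R_f + β·MRP = 1.11% + 1.78 × 7.59% = 14.6202%
α = realised − required = 10.2650% − 14.6202% = -4.36%

-4.36%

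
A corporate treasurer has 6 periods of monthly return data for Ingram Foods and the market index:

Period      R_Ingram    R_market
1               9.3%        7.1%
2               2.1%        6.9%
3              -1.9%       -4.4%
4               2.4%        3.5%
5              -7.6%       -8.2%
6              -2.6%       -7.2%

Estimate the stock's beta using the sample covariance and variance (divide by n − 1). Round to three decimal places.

0.722

Mean R_i = (9.3 + 2.1 − 1.9 + 2.4 − 7.6 − 2.6) / 6 = 0.2833%
Mean R_m = (7.1 + 6.9 − 4.4 + 3.5 − 8.2 − 7.2) / 6 = -0.3833%
Σ(R_i − R̄_i)(R_m − R̄_m) = 178.9717  ⇒  Cov = 178.9717 / 5 = 35.7943
Σ(R_m − R̄_m)² = 247.8283  ⇒  Var(R_m) = 247.8283 / 5 = 49.5657
β = Cov / Var(R_m) = 35.7943 / 49.5657 = 0.7222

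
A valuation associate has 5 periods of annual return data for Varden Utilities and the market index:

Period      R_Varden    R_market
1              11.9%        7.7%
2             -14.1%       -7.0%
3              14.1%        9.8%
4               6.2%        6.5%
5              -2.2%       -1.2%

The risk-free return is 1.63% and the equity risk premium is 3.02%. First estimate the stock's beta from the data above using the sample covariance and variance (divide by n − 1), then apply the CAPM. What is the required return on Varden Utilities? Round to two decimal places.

Mean R_i = (11.9 − 14.1 + 14.1 + 6.2 − 2.2) / 5 = 3.1800%
Mean R_m = (7.7 − 7.0 + 9.8 + 6.5 − 1.2) / 5 = 3.1600%
Σ(R_i − R̄_i)(R_m − R̄_m) = 321.2060  ⇒  Cov = 321.2060 / 4 = 80.3015
Σ(R_m − R̄_m)² = 198.0920  ⇒  Var(R_m) = 198.0920 / 4 = 49.5230
β = Cov / Var(R_m) = 80.3015 / 49.5230 = 1.6215
E(R) = R_f + β × MRP = 1.63% + 1.6215 × 3.02% = 6.53%

6.53%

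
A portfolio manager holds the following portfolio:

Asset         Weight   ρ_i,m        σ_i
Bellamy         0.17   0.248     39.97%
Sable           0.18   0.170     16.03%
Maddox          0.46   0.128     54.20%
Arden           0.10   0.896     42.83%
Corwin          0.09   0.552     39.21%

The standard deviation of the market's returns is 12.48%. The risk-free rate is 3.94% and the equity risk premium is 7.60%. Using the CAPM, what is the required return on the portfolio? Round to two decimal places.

β_Bellamy = 0.248 × 39.97% / 12.48% = 0.7943
β_Sable = 0.170 × 16.03% / 12.48% = 0.2184
β_Maddox = 0.128 × 54.20% / 12.48% = 0.5559
β_Arden = 0.896 × 42.83% / 12.48% = 3.0750
β_Corwin = 0.552 × 39.21% / 12.48% = 1.7343
β_P = Σ w_i β_i = 0.17×0.7943 + 0.18×0.2184 + 0.46×0.5559 + 0.10×3.0750 + 0.09×1.7343 = 0.8936
E(R_P) = R_f + β_P × MRP = 3.94% + 0.8936 × 7.60% = 10.73%

10.73%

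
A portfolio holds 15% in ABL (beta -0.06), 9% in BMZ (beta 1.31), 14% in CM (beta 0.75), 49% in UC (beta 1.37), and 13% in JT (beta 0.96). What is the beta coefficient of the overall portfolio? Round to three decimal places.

β_P = Σ w_i β_i = 0.15×-0.06 + 0.09×1.31 + 0.14×0.75 + 0.49×1.37 + 0.13×0.96 = 1.0100

1.010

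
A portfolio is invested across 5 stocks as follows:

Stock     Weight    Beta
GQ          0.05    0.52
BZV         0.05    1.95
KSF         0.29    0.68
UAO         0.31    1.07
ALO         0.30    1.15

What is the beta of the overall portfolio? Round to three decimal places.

0.997

β_P = Σ w_i β_i = 0.05×0.52 + 0.05×1.95 + 0.29×0.68 + 0.31×1.07 + 0.30×1.15 = 0.9974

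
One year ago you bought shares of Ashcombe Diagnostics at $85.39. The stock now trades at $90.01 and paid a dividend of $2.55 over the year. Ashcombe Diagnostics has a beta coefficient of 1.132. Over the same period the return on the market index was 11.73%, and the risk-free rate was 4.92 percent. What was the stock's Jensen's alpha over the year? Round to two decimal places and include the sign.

Realised HPR = (P1 + D1 − P0) / P0 = (90.01 + 2.55 − 85.39) / 85.39 = 7.17 / 85.39 = 8.3968%
MRP = 11.73% − 4.92% = 6.81%
CAPM required = R_f + β·MRP = 4.92% + 1.132 × 6.81% = 12.62892%
α = realised − required = 8.3968% − 12.62892% = -4.23%

-4.23%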